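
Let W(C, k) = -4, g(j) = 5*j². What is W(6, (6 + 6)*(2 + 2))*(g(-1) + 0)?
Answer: -20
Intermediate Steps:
W(6, (6 + 6)*(2 + 2))*(g(-1) + 0) = -4*(5*(-1)² + 0) = -4*(5*1 + 0) = -4*(5 + 0) = -4*5 = -20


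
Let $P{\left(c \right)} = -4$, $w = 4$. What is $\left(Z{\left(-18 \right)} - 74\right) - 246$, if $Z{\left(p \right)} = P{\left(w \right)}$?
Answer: $-324$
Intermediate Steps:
$Z{\left(p \right)} = -4$
$\left(Z{\left(-18 \right)} - 74\right) - 246 = \left(-4 - 74\right) - 246 = -78 - 246 = -324$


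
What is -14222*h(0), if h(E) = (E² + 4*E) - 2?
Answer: 28444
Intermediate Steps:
h(E) = -2 + E² + 4*E
-14222*h(0) = -14222*(-2 + 0² + 4*0) = -14222*(-2 + 0 + 0) = -14222*(-2) = 28444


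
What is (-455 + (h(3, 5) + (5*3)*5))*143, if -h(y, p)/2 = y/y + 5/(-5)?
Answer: -54340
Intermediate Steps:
h(y, p) = 0 (h(y, p) = -2*(y/y + 5/(-5)) = -2*(1 + 5*(-⅕)) = -2*(1 - 1) = -2*0 = 0)
(-455 + (h(3, 5) + (5*3)*5))*143 = (-455 + (0 + (5*3)*5))*143 = (-455 + (0 + 15*5))*143 = (-455 + (0 + 75))*143 = (-455 + 75)*143 = -380*143 = -54340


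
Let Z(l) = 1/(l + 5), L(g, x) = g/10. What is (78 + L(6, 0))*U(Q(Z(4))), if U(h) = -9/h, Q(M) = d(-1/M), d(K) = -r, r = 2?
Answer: 3537/10 ≈ 353.70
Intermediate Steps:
L(g, x) = g/10 (L(g, x) = g*(1/10) = g/10)
Z(l) = 1/(5 + l)
d(K) = -2 (d(K) = -1*2 = -2)
Q(M) = -2
(78 + L(6, 0))*U(Q(Z(4))) = (78 + (1/10)*6)*(-9/(-2)) = (78 + 3/5)*(-9*(-1/2)) = (393/5)*(9/2) = 3537/10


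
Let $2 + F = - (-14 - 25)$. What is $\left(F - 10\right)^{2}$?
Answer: $729$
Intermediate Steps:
$F = 37$ ($F = -2 - \left(-14 - 25\right) = -2 - -39 = -2 + 39 = 37$)
$\left(F - 10\right)^{2} = \left(37 - 10\right)^{2} = 27^{2} = 729$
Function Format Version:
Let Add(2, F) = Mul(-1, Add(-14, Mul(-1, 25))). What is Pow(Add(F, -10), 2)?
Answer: 729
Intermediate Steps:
F = 37 (F = Add(-2, Mul(-1, Add(-14, Mul(-1, 25)))) = Add(-2, Mul(-1, Add(-14, -25))) = Add(-2, Mul(-1, -39)) = Add(-2, 39) = 37)
Pow(Add(F, -10), 2) = Pow(Add(37, -10), 2) = Pow(27, 2) = 729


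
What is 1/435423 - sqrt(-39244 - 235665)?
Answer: 1/435423 - I*sqrt(274909) ≈ 2.2966e-6 - 524.32*I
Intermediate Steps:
1/435423 - sqrt(-39244 - 235665) = 1/435423 - sqrt(-274909) = 1/435423 - I*sqrt(274909)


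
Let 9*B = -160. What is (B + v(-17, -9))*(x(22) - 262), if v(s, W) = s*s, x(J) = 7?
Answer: -207485/3 ≈ -69162.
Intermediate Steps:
B = -160/9 (B = (⅑)*(-160) = -160/9 ≈ -17.778)
v(s, W) = s²
(B + v(-17, -9))*(x(22) - 262) = (-160/9 + (-17)²)*(7 - 262) = (-160/9 + 289)*(-255) = (2441/9)*(-255) = -207485/3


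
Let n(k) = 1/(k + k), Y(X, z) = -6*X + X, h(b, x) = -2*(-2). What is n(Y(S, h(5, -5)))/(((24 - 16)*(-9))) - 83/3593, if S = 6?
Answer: -354967/15521760 ≈ -0.022869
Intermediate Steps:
h(b, x) = 4
Y(X, z) = -5*X
n(k) = 1/(2*k)
n(Y(S, h(5, -5)))/(((24 - 16)*(-9))) - 83/3593 = (1/(2*((-5*6))))/(((24 - 16)*(-9))) - 83/3593 = ((1/2)/(-30))/((8*(-9))) - 83*1/3593 = ((1/2)*(-1/30))/(-72) - 83/3593 = -1/60*(-1/72) - 83/3593 = 1/4320 - 83/3593 = -354967/15521760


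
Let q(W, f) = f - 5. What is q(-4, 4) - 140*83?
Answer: -11621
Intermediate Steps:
q(W, f) = -5 + f
q(-4, 4) - 140*83 = (-5 + 4) - 140*83 = -1 - 11620 = -11621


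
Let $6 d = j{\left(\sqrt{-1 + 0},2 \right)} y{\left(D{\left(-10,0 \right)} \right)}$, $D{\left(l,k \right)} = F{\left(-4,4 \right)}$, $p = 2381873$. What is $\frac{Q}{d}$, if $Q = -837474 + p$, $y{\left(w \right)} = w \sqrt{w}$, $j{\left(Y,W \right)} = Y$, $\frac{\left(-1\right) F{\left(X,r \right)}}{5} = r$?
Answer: $\frac{4633197 \sqrt{5}}{100} \approx 1.036 \cdot 10^{5}$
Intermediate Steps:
$F{\left(X,r \right)} = - 5 r$
$D{\left(l,k \right)} = -20$ ($D{\left(l,k \right)} = \left(-5\right) 4 = -20$)
$y{\left(w \right)} = w^{\frac{3}{2}}$
$Q = 1544399$ ($Q = -837474 + 2381873 = 1544399$)
$d = \frac{20 \sqrt{5}}{3}$ ($d = \frac{\sqrt{-1 + 0} \left(-20\right)^{\frac{3}{2}}}{6} = \frac{\sqrt{-1} \left(- 40 i \sqrt{5}\right)}{6} = \frac{i \left(- 40 i \sqrt{5}\right)}{6} = \frac{40 \sqrt{5}}{6} = \frac{20 \sqrt{5}}{3} \approx 14.907$)
$\frac{Q}{d} = \frac{1544399}{\frac{20}{3} \sqrt{5}} = 1544399 \frac{3 \sqrt{5}}{100} = \frac{4633197 \sqrt{5}}{100}$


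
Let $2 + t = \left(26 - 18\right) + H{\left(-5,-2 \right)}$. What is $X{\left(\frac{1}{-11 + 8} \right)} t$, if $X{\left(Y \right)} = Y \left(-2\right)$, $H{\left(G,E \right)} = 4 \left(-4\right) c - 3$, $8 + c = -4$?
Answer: $130$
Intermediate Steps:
$c = -12$ ($c = -8 - 4 = -12$)
$H{\left(G,E \right)} = 189$ ($H{\left(G,E \right)} = 4 \left(-4\right) \left(-12\right) - 3 = \left(-16\right) \left(-12\right) - 3 = 192 - 3 = 189$)
$X{\left(Y \right)} = - 2 Y$
$t = 195$ ($t = -2 + \left(\left(26 - 18\right) + 189\right) = -2 + \left(8 + 189\right) = -2 + 197 = 195$)
$X{\left(\frac{1}{-11 + 8} \right)} t = - \frac{2}{-11 + 8} \cdot 195 = - \frac{2}{-3} \cdot 195 = \left(-2\right) \left(- \frac{1}{3}\right) 195 = \frac{2}{3} \cdot 195 = 130$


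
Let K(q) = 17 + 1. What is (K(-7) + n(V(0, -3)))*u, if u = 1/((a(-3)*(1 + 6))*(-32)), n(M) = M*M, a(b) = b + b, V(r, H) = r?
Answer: 3/224 ≈ 0.013393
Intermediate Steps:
K(q) = 18
a(b) = 2*b
n(M) = M**2
u = 1/1344 (u = 1/(((2*(-3))*(1 + 6))*(-32)) = 1/(-6*7*(-32)) = 1/(-42*(-32)) = 1/1344 ≈ 0.00074405)
(K(-7) + n(V(0, -3)))*u = (18 + 0**2)*(1/1344) = (18 + 0)*(1/1344) = 18*(1/1344) = 3/224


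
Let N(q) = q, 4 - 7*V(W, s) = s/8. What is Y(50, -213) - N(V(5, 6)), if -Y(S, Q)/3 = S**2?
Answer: -210013/28 ≈ -7500.5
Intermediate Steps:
V(W, s) = 4/7 - s/56 (V(W, s) = 4/7 - s/(7*8) = 4/7 - s/56)
Y(S, Q) = -3*S**2
Y(50, -213) - N(V(5, 6)) = -3*50**2 - (4/7 - 1/56*6) = -3*2500 - (4/7 - 3/28) = -7500 - 1*13/28 = -7500 - 13/28 = -210013/28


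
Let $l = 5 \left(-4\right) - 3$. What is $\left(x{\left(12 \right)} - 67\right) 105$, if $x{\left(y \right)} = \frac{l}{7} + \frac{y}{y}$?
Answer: $-7275$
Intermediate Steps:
$l = -23$ ($l = -20 - 3 = -23$)
$x{\left(y \right)} = - \frac{16}{7}$ ($x{\left(y \right)} = - \frac{23}{7} + \frac{y}{y} = \left(-23\right) \frac{1}{7} + 1 = - \frac{23}{7} + 1 = - \frac{16}{7}$)
$\left(x{\left(12 \right)} - 67\right) 105 = \left(- \frac{16}{7} - 67\right) 105 = \left(- \frac{485}{7}\right) 105 = -7275$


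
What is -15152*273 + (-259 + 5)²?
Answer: -4071980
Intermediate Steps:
-15152*273 + (-259 + 5)² = -4136496 + (-254)² = -4136496 + 64516 = -4071980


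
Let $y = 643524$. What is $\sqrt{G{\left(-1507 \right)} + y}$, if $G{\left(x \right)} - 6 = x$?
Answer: $\sqrt{642023} \approx 801.26$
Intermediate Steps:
$G{\left(x \right)} = 6 + x$
$\sqrt{G{\left(-1507 \right)} + y} = \sqrt{\left(6 - 1507\right) + 643524} = \sqrt{-1501 + 643524} = \sqrt{642023}$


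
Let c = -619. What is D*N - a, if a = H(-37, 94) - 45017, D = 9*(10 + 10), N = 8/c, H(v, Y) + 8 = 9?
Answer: 27863464/619 ≈ 45014.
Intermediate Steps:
H(v, Y) = 1 (H(v, Y) = -8 + 9 = 1)
N = -8/619 (N = 8/(-619) = 8*(-1/619) = -8/619 ≈ -0.012924)
D = 180 (D = 9*20 = 180)
a = -45016 (a = 1 - 45017 = -45016)
D*N - a = 180*(-8/619) - 1*(-45016) = -1440/619 + 45016 = 27863464/619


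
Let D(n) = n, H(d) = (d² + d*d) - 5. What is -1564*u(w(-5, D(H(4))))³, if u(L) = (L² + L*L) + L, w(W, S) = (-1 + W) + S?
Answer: -1151595607428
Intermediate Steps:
H(d) = -5 + 2*d² (H(d) = (d² + d²) - 5 = 2*d² - 5 = -5 + 2*d²)
w(W, S) = -1 + S + W
u(L) = L + 2*L² (u(L) = (L² + L²) + L = 2*L² + L = L + 2*L²)
-1564*u(w(-5, D(H(4))))³ = -1564*(1 + 2*(-1 + (-5 + 2*4²) - 5))³*(-1 + (-5 + 2*4²) - 5)³ = -1564*(1 + 2*(-1 + (-5 + 2*16) - 5))³*(-1 + (-5 + 2*16) - 5)³ = -1564*(1 + 2*(-1 + (-5 + 32) - 5))³*(-1 + (-5 + 32) - 5)³ = -1564*(1 + 2*(-1 + 27 - 5))³*(-1 + 27 - 5)³ = -1564*9261*(1 + 2*21)³ = -1564*9261*(1 + 42)³ = -1564*(21*43)³ = -1564*903³ = -1564*736314327 = -1151595607428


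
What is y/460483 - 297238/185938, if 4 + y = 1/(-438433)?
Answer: -967903003908978/605470938473861 ≈ -1.5986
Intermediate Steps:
y = -1753733/438433 (y = -4 + 1/(-438433) = -4 - 1/438433 = -1753733/438433 ≈ -4.0000)
y/460483 - 297238/185938 = -1753733/438433/460483 - 297238/185938 = -1753733/438433*1/460483 - 297238*1/185938 = -1753733/201890943139 - 148619/92969 = -967903003908978/605470938473861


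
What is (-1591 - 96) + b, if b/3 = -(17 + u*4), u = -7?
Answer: -1654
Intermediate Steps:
b = 33 (b = 3*(-(17 - 7*4)) = 3*(-(17 - 28)) = 3*(-1*(-11)) = 3*11 = 33)
(-1591 - 96) + b = (-1591 - 96) + 33 = -1687 + 33 = -1654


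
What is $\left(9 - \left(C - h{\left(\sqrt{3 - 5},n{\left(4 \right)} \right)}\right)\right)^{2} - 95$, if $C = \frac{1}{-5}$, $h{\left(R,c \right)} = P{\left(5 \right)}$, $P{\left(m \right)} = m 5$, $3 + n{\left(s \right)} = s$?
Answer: $\frac{26866}{25} \approx 1074.6$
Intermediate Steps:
$n{\left(s \right)} = -3 + s$
$P{\left(m \right)} = 5 m$
$h{\left(R,c \right)} = 25$ ($h{\left(R,c \right)} = 5 \cdot 5 = 25$)
$C = - \frac{1}{5} \approx -0.2$
$\left(9 - \left(C - h{\left(\sqrt{3 - 5},n{\left(4 \right)} \right)}\right)\right)^{2} - 95 = \left(9 + \left(25 - - \frac{1}{5}\right)\right)^{2} - 95 = \left(9 + \left(25 + \frac{1}{5}\right)\right)^{2} - 95 = \left(9 + \frac{126}{5}\right)^{2} - 95 = \left(\frac{171}{5}\right)^{2} - 95 = \frac{29241}{25} - 95 = \frac{26866}{25}$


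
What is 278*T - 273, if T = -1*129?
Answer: -36135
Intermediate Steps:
T = -129
278*T - 273 = 278*(-129) - 273 = -35862 - 273 = -36135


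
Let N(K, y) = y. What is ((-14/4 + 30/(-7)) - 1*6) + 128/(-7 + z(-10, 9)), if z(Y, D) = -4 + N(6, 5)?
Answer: -1475/42 ≈ -35.119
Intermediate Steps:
z(Y, D) = 1 (z(Y, D) = -4 + 5 = 1)
((-14/4 + 30/(-7)) - 1*6) + 128/(-7 + z(-10, 9)) = ((-14/4 + 30/(-7)) - 1*6) + 128/(-7 + 1) = ((-14*¼ + 30*(-⅐)) - 6) + 128/(-6) = ((-7/2 - 30/7) - 6) + 128*(-⅙) = (-109/14 - 6) - 64/3 = -193/14 - 64/3 = -1475/42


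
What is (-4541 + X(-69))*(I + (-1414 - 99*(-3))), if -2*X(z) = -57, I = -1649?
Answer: 12481575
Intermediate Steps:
X(z) = 57/2 (X(z) = -½*(-57) = 57/2)
(-4541 + X(-69))*(I + (-1414 - 99*(-3))) = (-4541 + 57/2)*(-1649 + (-1414 - 99*(-3))) = -9025*(-1649 + (-1414 - 1*(-297)))/2 = -9025*(-1649 + (-1414 + 297))/2 = -9025*(-1649 - 1117)/2 = -9025/2*(-2766) = 12481575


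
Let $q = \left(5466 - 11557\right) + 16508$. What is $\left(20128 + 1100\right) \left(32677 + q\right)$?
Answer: $914799432$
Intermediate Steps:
$q = 10417$ ($q = -6091 + 16508 = 10417$)
$\left(20128 + 1100\right) \left(32677 + q\right) = \left(20128 + 1100\right) \left(32677 + 10417\right) = 21228 \cdot 43094 = 914799432$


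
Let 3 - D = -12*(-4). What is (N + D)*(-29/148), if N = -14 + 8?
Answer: 1479/148 ≈ 9.9932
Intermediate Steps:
D = -45 (D = 3 - (-12)*(-4) = 3 - 1*48 = 3 - 48 = -45)
N = -6
(N + D)*(-29/148) = (-6 - 45)*(-29/148) = -(-1479)/148 = -51*(-29/148) = 1479/148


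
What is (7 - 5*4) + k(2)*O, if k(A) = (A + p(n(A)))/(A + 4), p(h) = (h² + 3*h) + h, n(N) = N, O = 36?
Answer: 71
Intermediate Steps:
p(h) = h² + 4*h
k(A) = (A + A*(4 + A))/(4 + A) (k(A) = (A + A*(4 + A))/(A + 4) = (A + A*(4 + A))/(4 + A))
(7 - 5*4) + k(2)*O = (7 - 5*4) + (2*(5 + 2)/(4 + 2))*36 = (7 - 20) + (2*7/6)*36 = -13 + (2*(⅙)*7)*36 = -13 + (7/3)*36 = -13 + 84 = 71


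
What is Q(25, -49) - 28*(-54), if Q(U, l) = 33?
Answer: 1545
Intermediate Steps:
Q(25, -49) - 28*(-54) = 33 - 28*(-54) = 33 - 1*(-1512) = 33 + 1512 = 1545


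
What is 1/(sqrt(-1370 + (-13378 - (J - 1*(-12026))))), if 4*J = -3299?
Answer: -2*I*sqrt(11533)/34599 ≈ -0.0062078*I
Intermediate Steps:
J = -3299/4 (J = (1/4)*(-3299) = -3299/4 ≈ -824.75)
1/(sqrt(-1370 + (-13378 - (J - 1*(-12026))))) = 1/(sqrt(-1370 + (-13378 - (-3299/4 - 1*(-12026))))) = 1/(sqrt(-1370 + (-13378 - (-3299/4 + 12026)))) = 1/(sqrt(-1370 + (-13378 - 1*44805/4))) = 1/(sqrt(-1370 + (-13378 - 44805/4))) = 1/(sqrt(-1370 - 98317/4)) = 1/(sqrt(-103797/4)) = 1/(3*I*sqrt(11533)/2) = -2*I*sqrt(11533)/34599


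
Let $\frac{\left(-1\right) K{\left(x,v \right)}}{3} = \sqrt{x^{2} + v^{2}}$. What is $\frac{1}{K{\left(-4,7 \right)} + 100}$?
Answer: $\frac{20}{1883} + \frac{3 \sqrt{65}}{9415} \approx 0.01319$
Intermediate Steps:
$K{\left(x,v \right)} = - 3 \sqrt{v^{2} + x^{2}}$ ($K{\left(x,v \right)} = - 3 \sqrt{x^{2} + v^{2}} = - 3 \sqrt{v^{2} + x^{2}}$)
$\frac{1}{K{\left(-4,7 \right)} + 100} = \frac{1}{- 3 \sqrt{7^{2} + \left(-4\right)^{2}} + 100} = \frac{1}{- 3 \sqrt{49 + 16} + 100} = \frac{1}{- 3 \sqrt{65} + 100} = \frac{1}{100 - 3 \sqrt{65}}$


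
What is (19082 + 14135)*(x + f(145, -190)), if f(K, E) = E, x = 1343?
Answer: 38299201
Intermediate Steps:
(19082 + 14135)*(x + f(145, -190)) = (19082 + 14135)*(1343 - 190) = 33217*1153 = 38299201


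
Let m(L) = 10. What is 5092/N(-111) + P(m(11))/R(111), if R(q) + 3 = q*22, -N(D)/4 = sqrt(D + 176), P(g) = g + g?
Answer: 20/2439 - 1273*sqrt(65)/65 ≈ -157.89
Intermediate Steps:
P(g) = 2*g
N(D) = -4*sqrt(176 + D) (N(D) = -4*sqrt(D + 176) = -4*sqrt(176 + D))
R(q) = -3 + 22*q (R(q) = -3 + q*22 = -3 + 22*q)
5092/N(-111) + P(m(11))/R(111) = 5092/((-4*sqrt(176 - 111))) + (2*10)/(-3 + 22*111) = 5092/((-4*sqrt(65))) + 20/(-3 + 2442) = 5092*(-sqrt(65)/260) + 20/2439 = -1273*sqrt(65)/65 + 20*(1/2439) = -1273*sqrt(65)/65 + 20/2439 = 20/2439 - 1273*sqrt(65)/65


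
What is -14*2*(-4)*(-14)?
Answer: -1568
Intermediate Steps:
-14*2*(-4)*(-14) = -(-112)*(-14) = -14*(-8)*(-14) = 112*(-14) = -1568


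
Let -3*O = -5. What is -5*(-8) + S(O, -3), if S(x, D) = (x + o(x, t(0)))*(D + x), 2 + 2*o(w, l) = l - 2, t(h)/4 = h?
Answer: 364/9 ≈ 40.444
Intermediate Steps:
O = 5/3 (O = -1/3*(-5) = 5/3 ≈ 1.6667)
t(h) = 4*h
o(w, l) = -2 + l/2 (o(w, l) = -1 + (l - 2)/2 = -1 + (-2 + l)/2 = -1 + (-1 + l/2) = -2 + l/2)
S(x, D) = (-2 + x)*(D + x) (S(x, D) = (x + (-2 + (4*0)/2))*(D + x) = (x + (-2 + (1/2)*0))*(D + x) = (x + (-2 + 0))*(D + x) = (x - 2)*(D + x) = (-2 + x)*(D + x))
-5*(-8) + S(O, -3) = -5*(-8) + ((5/3)**2 - 2*(-3) - 2*5/3 - 3*5/3) = 40 + (25/9 + 6 - 10/3 - 5) = 40 + 4/9 = 364/9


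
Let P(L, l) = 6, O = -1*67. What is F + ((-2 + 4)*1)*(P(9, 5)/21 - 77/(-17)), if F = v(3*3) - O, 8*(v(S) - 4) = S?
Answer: 77831/952 ≈ 81.755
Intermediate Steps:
O = -67
v(S) = 4 + S/8
F = 577/8 (F = (4 + (3*3)/8) - 1*(-67) = (4 + (⅛)*9) + 67 = (4 + 9/8) + 67 = 41/8 + 67 = 577/8 ≈ 72.125)
F + ((-2 + 4)*1)*(P(9, 5)/21 - 77/(-17)) = 577/8 + ((-2 + 4)*1)*(6/21 - 77/(-17)) = 577/8 + (2*1)*(6*(1/21) - 77*(-1/17)) = 577/8 + 2*(2/7 + 77/17) = 577/8 + 2*(573/119) = 577/8 + 1146/119 = 77831/952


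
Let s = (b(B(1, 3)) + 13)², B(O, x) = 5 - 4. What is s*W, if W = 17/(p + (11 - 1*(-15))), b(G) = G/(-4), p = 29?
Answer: 44217/880 ≈ 50.247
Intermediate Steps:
B(O, x) = 1
b(G) = -G/4 (b(G) = G*(-¼) = -G/4)
s = 2601/16 (s = (-¼*1 + 13)² = (-¼ + 13)² = (51/4)² = 2601/16 ≈ 162.56)
W = 17/55 (W = 17/(29 + (11 - 1*(-15))) = 17/(29 + (11 + 15)) = 17/(29 + 26) = 17/55 ≈ 0.30909)
s*W = (2601/16)*(17/55) = 44217/880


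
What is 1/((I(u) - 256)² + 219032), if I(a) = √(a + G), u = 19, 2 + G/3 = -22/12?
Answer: 379434/107974998827 + 1024*√30/323924996481 ≈ 3.5314e-6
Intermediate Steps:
G = -23/2 (G = -6 + 3*(-22/12) = -6 + 3*(-22*1/12) = -6 + 3*(-11/6) = -6 - 11/2 = -23/2 ≈ -11.500)
I(a) = √(-23/2 + a) (I(a) = √(a - 23/2) = √(-23/2 + a))
1/((I(u) - 256)² + 219032) = 1/((√(-46 + 4*19)/2 - 256)² + 219032) = 1/((√(-46 + 76)/2 - 256)² + 219032) = 1/((√30/2 - 256)² + 219032) = 1/((-256 + √30/2)² + 219032) = 1/(219032 + (-256 + √30/2)²)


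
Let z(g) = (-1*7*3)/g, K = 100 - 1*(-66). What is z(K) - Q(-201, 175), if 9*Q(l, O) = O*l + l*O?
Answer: 3892637/498 ≈ 7816.5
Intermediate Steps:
Q(l, O) = 2*O*l/9 (Q(l, O) = (O*l + l*O)/9 = (O*l + O*l)/9 = (2*O*l)/9 = 2*O*l/9)
K = 166 (K = 100 + 66 = 166)
z(g) = -21/g (z(g) = (-7*3)/g = -21/g)
z(K) - Q(-201, 175) = -21/166 - 2*175*(-201)/9 = -21*1/166 - 1*(-23450/3) = -21/166 + 23450/3 = 3892637/498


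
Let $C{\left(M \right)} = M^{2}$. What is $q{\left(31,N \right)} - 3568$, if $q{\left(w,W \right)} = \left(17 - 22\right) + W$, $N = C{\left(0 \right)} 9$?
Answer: $-3573$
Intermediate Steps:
$N = 0$ ($N = 0^{2} \cdot 9 = 0 \cdot 9 = 0$)
$q{\left(w,W \right)} = -5 + W$
$q{\left(31,N \right)} - 3568 = \left(-5 + 0\right) - 3568 = -5 - 3568 = -3573$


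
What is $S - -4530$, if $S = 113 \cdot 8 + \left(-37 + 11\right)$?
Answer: $5408$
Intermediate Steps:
$S = 878$ ($S = 904 - 26 = 878$)
$S - -4530 = 878 - -4530 = 878 + 4530 = 5408$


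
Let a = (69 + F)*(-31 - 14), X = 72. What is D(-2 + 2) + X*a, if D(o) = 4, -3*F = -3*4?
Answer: -236516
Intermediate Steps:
F = 4 (F = -(-1)*4 = -⅓*(-12) = 4)
a = -3285 (a = (69 + 4)*(-31 - 14) = 73*(-45) = -3285)
D(-2 + 2) + X*a = 4 + 72*(-3285) = 4 - 236520 = -236516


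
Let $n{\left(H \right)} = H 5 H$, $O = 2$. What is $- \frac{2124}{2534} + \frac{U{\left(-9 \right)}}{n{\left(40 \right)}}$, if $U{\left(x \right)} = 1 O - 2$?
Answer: $- \frac{1062}{1267} \approx -0.8382$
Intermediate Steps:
$n{\left(H \right)} = 5 H^{2}$ ($n{\left(H \right)} = 5 H H = 5 H^{2}$)
$U{\left(x \right)} = 0$ ($U{\left(x \right)} = 1 \cdot 2 - 2 = 2 - 2 = 0$)
$- \frac{2124}{2534} + \frac{U{\left(-9 \right)}}{n{\left(40 \right)}} = - \frac{2124}{2534} + \frac{0}{5 \cdot 40^{2}} = \left(-2124\right) \frac{1}{2534} + \frac{0}{5 \cdot 1600} = - \frac{1062}{1267} + \frac{0}{8000} = - \frac{1062}{1267} + 0 \cdot \frac{1}{8000} = - \frac{1062}{1267} + 0 = - \frac{1062}{1267}$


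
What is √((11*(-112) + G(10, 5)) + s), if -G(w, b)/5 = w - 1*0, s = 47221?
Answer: √45939 ≈ 214.33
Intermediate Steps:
G(w, b) = -5*w (G(w, b) = -5*(w - 1*0) = -5*(w + 0) = -5*w)
√((11*(-112) + G(10, 5)) + s) = √((11*(-112) - 5*10) + 47221) = √((-1232 - 50) + 47221) = √(-1282 + 47221) = √45939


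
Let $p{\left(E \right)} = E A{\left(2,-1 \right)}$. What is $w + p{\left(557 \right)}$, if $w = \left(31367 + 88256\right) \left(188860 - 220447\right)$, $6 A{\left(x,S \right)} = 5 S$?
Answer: $- \frac{22671192991}{6} \approx -3.7785 \cdot 10^{9}$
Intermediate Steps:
$A{\left(x,S \right)} = \frac{5 S}{6}$
$p{\left(E \right)} = - \frac{5 E}{6}$ ($p{\left(E \right)} = E \frac{5}{6} \left(-1\right) = E \left(- \frac{5}{6}\right) = - \frac{5 E}{6}$)
$w = -3778531701$ ($w = 119623 \left(-31587\right) = -3778531701$)
$w + p{\left(557 \right)} = -3778531701 - \frac{2785}{6} = - \frac{22671192991}{6}$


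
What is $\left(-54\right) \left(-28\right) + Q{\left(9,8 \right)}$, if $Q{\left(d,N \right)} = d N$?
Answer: $1584$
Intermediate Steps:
$Q{\left(d,N \right)} = N d$
$\left(-54\right) \left(-28\right) + Q{\left(9,8 \right)} = \left(-54\right) \left(-28\right) + 8 \cdot 9 = 1512 + 72 = 1584$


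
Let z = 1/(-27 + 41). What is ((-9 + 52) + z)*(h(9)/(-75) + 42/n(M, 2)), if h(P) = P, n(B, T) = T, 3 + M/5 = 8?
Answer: 157383/175 ≈ 899.33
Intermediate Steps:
M = 25 (M = -15 + 5*8 = -15 + 40 = 25)
z = 1/14 ≈ 0.071429
((-9 + 52) + z)*(h(9)/(-75) + 42/n(M, 2)) = ((-9 + 52) + 1/14)*(9/(-75) + 42/2) = (43 + 1/14)*(9*(-1/75) + 42*(½)) = 603*(-3/25 + 21)/14 = (603/14)*(522/25) = 157383/175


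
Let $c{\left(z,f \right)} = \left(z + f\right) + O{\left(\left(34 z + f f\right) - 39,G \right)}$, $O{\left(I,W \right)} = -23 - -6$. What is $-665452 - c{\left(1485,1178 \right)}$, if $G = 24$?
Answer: $-668098$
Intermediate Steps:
$O{\left(I,W \right)} = -17$ ($O{\left(I,W \right)} = -23 + 6 = -17$)
$c{\left(z,f \right)} = -17 + f + z$ ($c{\left(z,f \right)} = \left(z + f\right) - 17 = \left(f + z\right) - 17 = -17 + f + z$)
$-665452 - c{\left(1485,1178 \right)} = -665452 - \left(-17 + 1178 + 1485\right) = -665452 - 2646 = -668098$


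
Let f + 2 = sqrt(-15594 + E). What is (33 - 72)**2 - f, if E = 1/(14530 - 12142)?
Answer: 1523 - I*sqrt(22231367187)/1194 ≈ 1523.0 - 124.88*I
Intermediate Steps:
E = 1/2388 ≈ 0.00041876
f = -2 + I*sqrt(22231367187)/1194 (f = -2 + sqrt(-15594 + 1/2388) = -2 + sqrt(-37238471/2388) = -2 + I*sqrt(22231367187)/1194 ≈ -2.0 + 124.88*I)
(33 - 72)**2 - f = (33 - 72)**2 - (-2 + I*sqrt(22231367187)/1194) = (-39)**2 + (2 - I*sqrt(22231367187)/1194) = 1521 + (2 - I*sqrt(22231367187)/1194) = 1523 - I*sqrt(22231367187)/1194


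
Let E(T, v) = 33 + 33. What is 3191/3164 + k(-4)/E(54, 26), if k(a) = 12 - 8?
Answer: 111631/104412 ≈ 1.0691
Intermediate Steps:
k(a) = 4
E(T, v) = 66
3191/3164 + k(-4)/E(54, 26) = 3191/3164 + 4/66 = 3191*(1/3164) + 4*(1/66) = 3191/3164 + 2/33 = 111631/104412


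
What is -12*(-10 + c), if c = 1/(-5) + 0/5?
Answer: 612/5 ≈ 122.40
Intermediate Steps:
c = -⅕ (c = 1*(-⅕) + 0*(⅕) = -⅕ + 0 = -⅕ ≈ -0.20000)
-12*(-10 + c) = -12*(-10 - ⅕) = -12*(-51/5) = 612/5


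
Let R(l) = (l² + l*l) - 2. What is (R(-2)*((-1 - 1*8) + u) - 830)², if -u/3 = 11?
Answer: 1170724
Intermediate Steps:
u = -33 (u = -3*11 = -33)
R(l) = -2 + 2*l² (R(l) = (l² + l²) - 2 = 2*l² - 2 = -2 + 2*l²)
(R(-2)*((-1 - 1*8) + u) - 830)² = ((-2 + 2*(-2)²)*((-1 - 1*8) - 33) - 830)² = ((-2 + 2*4)*((-1 - 8) - 33) - 830)² = ((-2 + 8)*(-9 - 33) - 830)² = (6*(-42) - 830)² = (-252 - 830)² = (-1082)² = 1170724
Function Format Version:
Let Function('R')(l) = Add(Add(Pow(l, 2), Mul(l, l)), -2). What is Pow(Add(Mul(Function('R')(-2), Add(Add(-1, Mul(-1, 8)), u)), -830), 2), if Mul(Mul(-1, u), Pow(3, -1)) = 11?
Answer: 1170724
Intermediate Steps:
u = -33 (u = Mul(-3, 11) = -33)
Function('R')(l) = Add(-2, Mul(2, Pow(l, 2))) (Function('R')(l) = Add(Add(Pow(l, 2), Pow(l, 2)), -2) = Add(Mul(2, Pow(l, 2)), -2) = Add(-2, Mul(2, Pow(l, 2))))
Pow(Add(Mul(Function('R')(-2), Add(Add(-1, Mul(-1, 8)), u)), -830), 2) = Pow(Add(Mul(Add(-2, Mul(2, Pow(-2, 2))), Add(Add(-1, Mul(-1, 8)), -33)), -830), 2) = Pow(Add(Mul(Add(-2, Mul(2, 4)), Add(Add(-1, -8), -33)), -830), 2) = Pow(Add(Mul(Add(-2, 8), Add(-9, -33)), -830), 2) = Pow(Add(Mul(6, -42), -830), 2) = Pow(Add(-252, -830), 2) = Pow(-1082, 2) = 1170724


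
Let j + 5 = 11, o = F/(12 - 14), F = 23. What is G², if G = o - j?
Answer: 1225/4 ≈ 306.25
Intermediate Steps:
o = -23/2 (o = 23/(12 - 14) = 23/(-2) = 23*(-½) = -23/2 ≈ -11.500)
j = 6 (j = -5 + 11 = 6)
G = -35/2 (G = -23/2 - 1*6 = -23/2 - 6 = -35/2 ≈ -17.500)
G² = (-35/2)² = 1225/4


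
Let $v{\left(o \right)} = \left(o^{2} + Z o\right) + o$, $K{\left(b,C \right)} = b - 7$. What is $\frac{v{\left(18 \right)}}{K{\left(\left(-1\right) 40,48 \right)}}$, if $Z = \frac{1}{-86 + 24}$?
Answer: $- \frac{10593}{1457} \approx -7.2704$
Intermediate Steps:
$Z = - \frac{1}{62}$ ($Z = \frac{1}{-62} = - \frac{1}{62} \approx -0.016129$)
$K{\left(b,C \right)} = -7 + b$ ($K{\left(b,C \right)} = b - 7 = -7 + b$)
$v{\left(o \right)} = o^{2} + \frac{61 o}{62}$ ($v{\left(o \right)} = \left(o^{2} - \frac{o}{62}\right) + o = o^{2} + \frac{61 o}{62}$)
$\frac{v{\left(18 \right)}}{K{\left(\left(-1\right) 40,48 \right)}} = \frac{\frac{1}{62} \cdot 18 \left(61 + 62 \cdot 18\right)}{-7 - 40} = \frac{\frac{1}{62} \cdot 18 \left(61 + 1116\right)}{-7 - 40} = \frac{\frac{1}{62} \cdot 18 \cdot 1177}{-47} = \frac{10593}{31} \left(- \frac{1}{47}\right) = - \frac{10593}{1457}$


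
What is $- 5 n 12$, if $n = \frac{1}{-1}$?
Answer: $60$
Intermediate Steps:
$n = -1$
$- 5 n 12 = \left(-5\right) \left(-1\right) 12 = 5 \cdot 12 = 60$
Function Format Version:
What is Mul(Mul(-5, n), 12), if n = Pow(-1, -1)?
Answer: 60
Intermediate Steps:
n = -1
Mul(Mul(-5, n), 12) = Mul(Mul(-5, -1), 12) = Mul(5, 12) = 60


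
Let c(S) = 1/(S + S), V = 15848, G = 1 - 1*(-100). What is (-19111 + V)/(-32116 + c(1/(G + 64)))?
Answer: 6526/64067 ≈ 0.10186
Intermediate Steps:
G = 101 (G = 1 + 100 = 101)
c(S) = 1/(2*S)
(-19111 + V)/(-32116 + c(1/(G + 64))) = (-19111 + 15848)/(-32116 + 1/(2*(1/(101 + 64)))) = -3263/(-32116 + 1/(2*(1/165))) = -3263/(-32116 + (1/2)*165) = -3263/(-32116 + 165/2) = -3263/(-64067/2) = -3263*(-2/64067) = 6526/64067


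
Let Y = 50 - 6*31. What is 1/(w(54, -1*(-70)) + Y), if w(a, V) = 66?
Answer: -1/70 ≈ -0.014286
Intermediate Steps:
Y = -136 (Y = 50 - 186 = -136)
1/(w(54, -1*(-70)) + Y) = 1/(66 - 136) = 1/(-70) = -1/70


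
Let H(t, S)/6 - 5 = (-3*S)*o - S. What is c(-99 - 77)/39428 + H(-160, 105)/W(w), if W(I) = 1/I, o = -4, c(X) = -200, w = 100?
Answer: 6860471950/9857 ≈ 6.9600e+5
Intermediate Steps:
H(t, S) = 30 + 66*S (H(t, S) = 30 + 6*(-3*S*(-4) - S) = 30 + 6*(12*S - S) = 30 + 6*(11*S) = 30 + 66*S)
c(-99 - 77)/39428 + H(-160, 105)/W(w) = -200/39428 + (30 + 66*105)/(1/100) = -200*1/39428 + (30 + 6930)/(1/100) = -50/9857 + 6960*100 = -50/9857 + 696000 = 6860471950/9857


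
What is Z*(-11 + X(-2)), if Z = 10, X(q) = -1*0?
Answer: -110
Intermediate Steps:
X(q) = 0
Z*(-11 + X(-2)) = 10*(-11 + 0) = 10*(-11) = -110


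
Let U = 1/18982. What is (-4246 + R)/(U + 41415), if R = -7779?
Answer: -228258550/786139531 ≈ -0.29035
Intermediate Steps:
U = 1/18982 ≈ 5.2681e-5
(-4246 + R)/(U + 41415) = (-4246 - 7779)/(1/18982 + 41415) = -12025/786139531/18982 = -12025*18982/786139531 = -228258550/786139531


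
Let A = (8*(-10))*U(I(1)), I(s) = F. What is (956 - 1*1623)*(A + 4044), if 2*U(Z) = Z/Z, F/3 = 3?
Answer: -2670668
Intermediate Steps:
F = 9 (F = 3*3 = 9)
I(s) = 9
U(Z) = 1/2 (U(Z) = (Z/Z)/2 = (1/2)*1 = 1/2)
A = -40 (A = (8*(-10))*(1/2) = -80*1/2 = -40)
(956 - 1*1623)*(A + 4044) = (956 - 1*1623)*(-40 + 4044) = (956 - 1623)*4004 = -667*4004 = -2670668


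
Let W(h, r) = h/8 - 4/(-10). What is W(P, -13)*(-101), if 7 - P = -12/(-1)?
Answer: 909/40 ≈ 22.725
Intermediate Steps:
P = -5 (P = 7 - (-12)/(-1) = 7 - (-12)*(-1) = 7 - 1*12 = 7 - 12 = -5)
W(h, r) = ⅖ + h/8 (W(h, r) = h*(⅛) - 4*(-⅒) = h/8 + ⅖ = ⅖ + h/8)
W(P, -13)*(-101) = (⅖ + (⅛)*(-5))*(-101) = (⅖ - 5/8)*(-101) = -9/40*(-101) = 909/40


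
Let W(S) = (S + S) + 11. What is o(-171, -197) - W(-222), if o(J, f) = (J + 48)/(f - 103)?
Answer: 43341/100 ≈ 433.41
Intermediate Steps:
W(S) = 11 + 2*S (W(S) = 2*S + 11 = 11 + 2*S)
o(J, f) = (48 + J)/(-103 + f)
o(-171, -197) - W(-222) = (48 - 171)/(-103 - 197) - (11 + 2*(-222)) = -123/(-300) - (11 - 444) = -1/300*(-123) - 1*(-433) = 41/100 + 433 = 43341/100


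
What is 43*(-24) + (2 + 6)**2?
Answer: -968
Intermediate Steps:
43*(-24) + (2 + 6)**2 = -1032 + 8**2 = -1032 + 64 = -968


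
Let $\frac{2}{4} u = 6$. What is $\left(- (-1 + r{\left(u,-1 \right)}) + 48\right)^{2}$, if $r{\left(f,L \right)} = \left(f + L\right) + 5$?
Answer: $1089$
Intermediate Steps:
$u = 12$ ($u = 2 \cdot 6 = 12$)
$r{\left(f,L \right)} = 5 + L + f$ ($r{\left(f,L \right)} = \left(L + f\right) + 5 = 5 + L + f$)
$\left(- (-1 + r{\left(u,-1 \right)}) + 48\right)^{2} = \left(- (-1 + \left(5 - 1 + 12\right)) + 48\right)^{2} = \left(- (-1 + 16) + 48\right)^{2} = \left(\left(-1\right) 15 + 48\right)^{2} = \left(-15 + 48\right)^{2} = 33^{2} = 1089$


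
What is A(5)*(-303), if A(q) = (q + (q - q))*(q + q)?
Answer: -15150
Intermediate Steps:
A(q) = 2*q**2 (A(q) = (q + 0)*(2*q) = q*(2*q) = 2*q**2)
A(5)*(-303) = (2*5**2)*(-303) = (2*25)*(-303) = 50*(-303) = -15150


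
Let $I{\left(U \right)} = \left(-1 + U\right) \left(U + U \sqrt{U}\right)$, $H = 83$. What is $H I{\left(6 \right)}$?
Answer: $2490 + 2490 \sqrt{6} \approx 8589.2$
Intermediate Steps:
$I{\left(U \right)} = \left(-1 + U\right) \left(U + U^{\frac{3}{2}}\right)$
$H I{\left(6 \right)} = 83 \left(6^{2} + 6^{\frac{5}{2}} - 6 - 6^{\frac{3}{2}}\right) = 83 \left(36 + 36 \sqrt{6} - 6 - 6 \sqrt{6}\right) = 83 \left(30 + 30 \sqrt{6}\right) = 2490 + 2490 \sqrt{6}$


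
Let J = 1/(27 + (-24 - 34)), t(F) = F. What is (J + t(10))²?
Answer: 95481/961 ≈ 99.356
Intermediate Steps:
J = -1/31 (J = 1/(27 - 58) = 1/(-31) = -1/31 ≈ -0.032258)
(J + t(10))² = (-1/31 + 10)² = (309/31)² = 95481/961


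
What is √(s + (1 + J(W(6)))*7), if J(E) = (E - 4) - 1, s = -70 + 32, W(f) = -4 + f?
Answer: 2*I*√13 ≈ 7.2111*I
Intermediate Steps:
s = -38
J(E) = -5 + E (J(E) = (-4 + E) - 1 = -5 + E)
√(s + (1 + J(W(6)))*7) = √(-38 + (1 + (-5 + (-4 + 6)))*7) = √(-38 + (1 + (-5 + 2))*7) = √(-38 + (1 - 3)*7) = √(-38 - 2*7) = √(-38 - 14) = √(-52) = 2*I*√13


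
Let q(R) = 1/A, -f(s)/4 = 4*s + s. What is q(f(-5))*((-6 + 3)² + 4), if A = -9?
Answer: -13/9 ≈ -1.4444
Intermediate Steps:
f(s) = -20*s (f(s) = -4*(4*s + s) = -20*s)
q(R) = -⅑ (q(R) = 1/(-9) = -⅑)
q(f(-5))*((-6 + 3)² + 4) = -((-6 + 3)² + 4)/9 = -((-3)² + 4)/9 = -(9 + 4)/9 = -⅑*13 = -13/9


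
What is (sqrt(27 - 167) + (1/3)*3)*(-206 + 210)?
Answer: 4 + 8*I*sqrt(35) ≈ 4.0 + 47.329*I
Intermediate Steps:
(sqrt(27 - 167) + (1/3)*3)*(-206 + 210) = (sqrt(-140) + ((1/3)*1)*3)*4 = (2*I*sqrt(35) + (1/3)*3)*4 = (2*I*sqrt(35) + 1)*4 = (1 + 2*I*sqrt(35))*4 = 4 + 8*I*sqrt(35)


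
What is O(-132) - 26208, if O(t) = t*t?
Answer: -8784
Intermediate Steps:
O(t) = t**2
O(-132) - 26208 = (-132)**2 - 26208 = 17424 - 26208 = -8784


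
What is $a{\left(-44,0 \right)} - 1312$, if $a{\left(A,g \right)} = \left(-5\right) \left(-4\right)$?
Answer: $-1292$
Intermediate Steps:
$a{\left(A,g \right)} = 20$
$a{\left(-44,0 \right)} - 1312 = 20 - 1312 = -1292$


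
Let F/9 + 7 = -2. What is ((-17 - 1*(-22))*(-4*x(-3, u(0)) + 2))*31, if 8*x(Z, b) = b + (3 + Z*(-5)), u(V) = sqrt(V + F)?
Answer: -1085 - 1395*I/2 ≈ -1085.0 - 697.5*I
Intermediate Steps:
F = -81 (F = -63 + 9*(-2) = -63 - 18 = -81)
u(V) = sqrt(-81 + V) (u(V) = sqrt(V - 81) = sqrt(-81 + V))
x(Z, b) = 3/8 - 5*Z/8 + b/8 (x(Z, b) = (b + (3 + Z*(-5)))/8 = (b + (3 - 5*Z))/8 = (3 + b - 5*Z)/8 = 3/8 - 5*Z/8 + b/8)
((-17 - 1*(-22))*(-4*x(-3, u(0)) + 2))*31 = ((-17 - 1*(-22))*(-4*(3/8 - 5/8*(-3) + sqrt(-81 + 0)/8) + 2))*31 = ((-17 + 22)*(-4*(3/8 + 15/8 + sqrt(-81)/8) + 2))*31 = (5*(-4*(3/8 + 15/8 + (9*I)/8) + 2))*31 = (5*(-4*(3/8 + 15/8 + 9*I/8) + 2))*31 = (5*(-4*(9/4 + 9*I/8) + 2))*31 = (5*((-9 - 9*I/2) + 2))*31 = (5*(-7 - 9*I/2))*31 = (-35 - 45*I/2)*31 = -1085 - 1395*I/2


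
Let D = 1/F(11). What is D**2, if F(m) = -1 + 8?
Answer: 1/49 ≈ 0.020408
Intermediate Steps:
F(m) = 7
D = 1/7 ≈ 0.14286
D**2 = (1/7)**2 = 1/49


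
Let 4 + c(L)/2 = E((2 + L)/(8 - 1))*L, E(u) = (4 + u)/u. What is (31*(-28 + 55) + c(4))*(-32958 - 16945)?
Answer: -130895569/3 ≈ -4.3632e+7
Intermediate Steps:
E(u) = (4 + u)/u
c(L) = -8 + 2*L*(30/7 + L/7)/(2/7 + L/7) (c(L) = -8 + 2*(((4 + (2 + L)/(8 - 1))/(((2 + L)/(8 - 1))))*L) = -8 + 2*(((4 + (2 + L)/7)/(((2 + L)/7)))*L) = -8 + 2*(((4 + (2 + L)*(⅐))/(((2 + L)*(⅐))))*L) = -8 + 2*(((4 + (2/7 + L/7))/(2/7 + L/7))*L) = -8 + 2*(((30/7 + L/7)/(2/7 + L/7))*L) = -8 + 2*(L*(30/7 + L/7)/(2/7 + L/7)) = -8 + 2*L*(30/7 + L/7)/(2/7 + L/7))
(31*(-28 + 55) + c(4))*(-32958 - 16945) = (31*(-28 + 55) + 2*(-8 + 4² + 26*4)/(2 + 4))*(-32958 - 16945) = (31*27 + 2*(-8 + 16 + 104)/6)*(-49903) = (837 + 2*(⅙)*112)*(-49903) = (837 + 112/3)*(-49903) = (2623/3)*(-49903) = -130895569/3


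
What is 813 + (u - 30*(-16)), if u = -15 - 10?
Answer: 1268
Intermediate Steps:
u = -25
813 + (u - 30*(-16)) = 813 + (-25 - 30*(-16)) = 813 + (-25 + 480) = 813 + 455 = 1268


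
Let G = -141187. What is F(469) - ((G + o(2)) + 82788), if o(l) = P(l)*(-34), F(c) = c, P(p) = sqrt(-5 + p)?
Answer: 58868 + 34*I*sqrt(3) ≈ 58868.0 + 58.89*I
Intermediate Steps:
o(l) = -34*sqrt(-5 + l) (o(l) = sqrt(-5 + l)*(-34) = -34*sqrt(-5 + l))
F(469) - ((G + o(2)) + 82788) = 469 - ((-141187 - 34*sqrt(-5 + 2)) + 82788) = 469 - ((-141187 - 34*I*sqrt(3)) + 82788) = 469 - (-58399 - 34*I*sqrt(3)) = 469 + (58399 + 34*I*sqrt(3)) = 58868 + 34*I*sqrt(3)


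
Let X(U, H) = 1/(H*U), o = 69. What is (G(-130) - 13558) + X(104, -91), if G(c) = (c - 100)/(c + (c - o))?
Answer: -6030395951/444808 ≈ -13557.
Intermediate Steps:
X(U, H) = 1/(H*U)
G(c) = (-100 + c)/(-69 + 2*c) (G(c) = (c - 100)/(c + (c - 1*69)) = (-100 + c)/(c + (c - 69)) = (-100 + c)/(c + (-69 + c)) = (-100 + c)/(-69 + 2*c))
(G(-130) - 13558) + X(104, -91) = ((-100 - 130)/(-69 + 2*(-130)) - 13558) + 1/(-91*104) = (-230/(-69 - 260) - 13558) - 1/91*1/104 = (-230/(-329) - 13558) - 1/9464 = (-1/329*(-230) - 13558) - 1/9464 = (230/329 - 13558) - 1/9464 = -4460352/329 - 1/9464 = -6030395951/444808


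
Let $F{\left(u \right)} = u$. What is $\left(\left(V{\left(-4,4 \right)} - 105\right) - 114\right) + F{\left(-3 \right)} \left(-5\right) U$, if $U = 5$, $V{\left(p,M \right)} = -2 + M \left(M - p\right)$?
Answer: $-114$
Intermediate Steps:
$\left(\left(V{\left(-4,4 \right)} - 105\right) - 114\right) + F{\left(-3 \right)} \left(-5\right) U = \left(\left(\left(-2 + 4^{2} - 4 \left(-4\right)\right) - 105\right) - 114\right) + \left(-3\right) \left(-5\right) 5 = \left(\left(\left(-2 + 16 + 16\right) - 105\right) - 114\right) + 15 \cdot 5 = \left(\left(30 - 105\right) - 114\right) + 75 = \left(-75 - 114\right) + 75 = -189 + 75 = -114$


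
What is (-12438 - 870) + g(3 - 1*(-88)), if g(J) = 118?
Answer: -13190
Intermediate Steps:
(-12438 - 870) + g(3 - 1*(-88)) = (-12438 - 870) + 118 = -13308 + 118 = -13190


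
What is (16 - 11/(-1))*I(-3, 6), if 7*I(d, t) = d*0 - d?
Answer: 81/7 ≈ 11.571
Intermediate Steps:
I(d, t) = -d/7 (I(d, t) = (d*0 - d)/7 = (0 - d)/7 = (-d)/7 = -d/7)
(16 - 11/(-1))*I(-3, 6) = (16 - 11/(-1))*(-⅐*(-3)) = (16 - 11*(-1))*(3/7) = (16 + 11)*(3/7) = 27*(3/7) = 81/7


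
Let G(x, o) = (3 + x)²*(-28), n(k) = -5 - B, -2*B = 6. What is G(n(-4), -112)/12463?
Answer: -28/12463 ≈ -0.0022466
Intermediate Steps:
B = -3 (B = -½*6 = -3)
n(k) = -2 (n(k) = -5 - 1*(-3) = -5 + 3 = -2)
G(x, o) = -28*(3 + x)²
G(n(-4), -112)/12463 = -28*(3 - 2)²/12463 = -28*1²*(1/12463) = -28*1*(1/12463) = -28*1/12463 = -28/12463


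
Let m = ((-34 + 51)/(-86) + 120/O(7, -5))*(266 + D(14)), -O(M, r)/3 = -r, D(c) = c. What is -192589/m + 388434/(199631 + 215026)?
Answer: 385805405071/4547405100 ≈ 84.841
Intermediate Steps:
O(M, r) = 3*r (O(M, r) = -(-3)*r = 3*r)
m = -98700/43 (m = ((-34 + 51)/(-86) + 120/((3*(-5))))*(266 + 14) = (17*(-1/86) + 120/(-15))*280 = (-17/86 + 120*(-1/15))*280 = (-17/86 - 8)*280 = -705/86*280 = -98700/43 ≈ -2295.3)
-192589/m + 388434/(199631 + 215026) = -192589/(-98700/43) + 388434/(199631 + 215026) = -192589*(-43/98700) + 388434/414657 = 8281327/98700 + 388434*(1/414657) = 8281327/98700 + 129478/138219 = 385805405071/4547405100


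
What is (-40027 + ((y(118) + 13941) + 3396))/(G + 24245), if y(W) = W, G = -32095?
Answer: 11286/3925 ≈ 2.8754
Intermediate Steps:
(-40027 + ((y(118) + 13941) + 3396))/(G + 24245) = (-40027 + ((118 + 13941) + 3396))/(-32095 + 24245) = (-40027 + (14059 + 3396))/(-7850) = (-40027 + 17455)*(-1/7850) = -22572*(-1/7850) = 11286/3925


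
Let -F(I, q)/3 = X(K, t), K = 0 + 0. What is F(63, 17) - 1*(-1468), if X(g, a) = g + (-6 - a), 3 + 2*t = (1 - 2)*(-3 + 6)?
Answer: 1477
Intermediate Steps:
K = 0
t = -3 (t = -3/2 + ((1 - 2)*(-3 + 6))/2 = -3/2 + (-1*3)/2 = -3/2 + (½)*(-3) = -3/2 - 3/2 = -3)
X(g, a) = -6 + g - a
F(I, q) = 9 (F(I, q) = -3*(-6 + 0 - 1*(-3)) = -3*(-6 + 0 + 3) = -3*(-3) = 9)
F(63, 17) - 1*(-1468) = 9 - 1*(-1468) = 9 + 1468 = 1477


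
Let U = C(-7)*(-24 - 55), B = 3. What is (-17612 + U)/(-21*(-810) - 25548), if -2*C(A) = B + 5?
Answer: 8648/4269 ≈ 2.0258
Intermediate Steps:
C(A) = -4 (C(A) = -(3 + 5)/2 = -½*8 = -4)
U = 316 (U = -4*(-24 - 55) = -4*(-79) = 316)
(-17612 + U)/(-21*(-810) - 25548) = (-17612 + 316)/(-21*(-810) - 25548) = -17296/(17010 - 25548) = -17296/(-8538) = -17296*(-1/8538) = 8648/4269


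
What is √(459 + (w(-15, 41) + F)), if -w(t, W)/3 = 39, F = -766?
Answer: 2*I*√106 ≈ 20.591*I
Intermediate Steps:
w(t, W) = -117 (w(t, W) = -3*39 = -117)
√(459 + (w(-15, 41) + F)) = √(459 + (-117 - 766)) = √(459 - 883) = √(-424) = 2*I*√106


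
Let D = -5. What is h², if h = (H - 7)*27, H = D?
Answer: 104976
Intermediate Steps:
H = -5
h = -324 (h = (-5 - 7)*27 = -12*27 = -324)
h² = (-324)² = 104976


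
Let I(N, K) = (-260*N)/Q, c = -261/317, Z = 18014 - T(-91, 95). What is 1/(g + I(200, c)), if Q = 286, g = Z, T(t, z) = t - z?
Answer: 11/198200 ≈ 5.5499e-5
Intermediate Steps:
Z = 18200 (Z = 18014 - (-91 - 1*95) = 18014 - (-91 - 95) = 18014 - 1*(-186) = 18014 + 186 = 18200)
g = 18200
c = -261/317 (c = -261*1/317 = -261/317 ≈ -0.82334)
I(N, K) = -10*N/11 (I(N, K) = -260*N/286 = -260*N*(1/286) = -10*N/11)
1/(g + I(200, c)) = 1/(18200 - 10/11*200) = 1/(18200 - 2000/11) = 1/(198200/11) = 11/198200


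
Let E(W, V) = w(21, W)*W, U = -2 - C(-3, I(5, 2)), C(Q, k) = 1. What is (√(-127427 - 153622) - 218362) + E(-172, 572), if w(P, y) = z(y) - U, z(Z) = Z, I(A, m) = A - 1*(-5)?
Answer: -189294 + I*√281049 ≈ -1.8929e+5 + 530.14*I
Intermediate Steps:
I(A, m) = 5 + A (I(A, m) = A + 5 = 5 + A)
U = -3 (U = -2 - 1*1 = -2 - 1 = -3)
w(P, y) = 3 + y (w(P, y) = y - 1*(-3) = y + 3 = 3 + y)
E(W, V) = W*(3 + W) (E(W, V) = (3 + W)*W = W*(3 + W))
(√(-127427 - 153622) - 218362) + E(-172, 572) = (√(-127427 - 153622) - 218362) - 172*(3 - 172) = (√(-281049) - 218362) - 172*(-169) = (I*√281049 - 218362) + 29068 = (-218362 + I*√281049) + 29068 = -189294 + I*√281049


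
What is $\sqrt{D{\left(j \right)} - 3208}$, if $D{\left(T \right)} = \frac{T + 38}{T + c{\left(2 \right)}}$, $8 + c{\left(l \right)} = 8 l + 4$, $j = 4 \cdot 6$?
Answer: $\frac{i \sqrt{115426}}{6} \approx 56.624 i$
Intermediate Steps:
$j = 24$
$c{\left(l \right)} = -4 + 8 l$ ($c{\left(l \right)} = -8 + \left(8 l + 4\right) = -8 + \left(4 + 8 l\right) = -4 + 8 l$)
$D{\left(T \right)} = \frac{38 + T}{12 + T}$ ($D{\left(T \right)} = \frac{T + 38}{T + \left(-4 + 8 \cdot 2\right)} = \frac{38 + T}{T + \left(-4 + 16\right)} = \frac{38 + T}{T + 12} = \frac{38 + T}{12 + T}$)
$\sqrt{D{\left(j \right)} - 3208} = \sqrt{\frac{38 + 24}{12 + 24} - 3208} = \sqrt{\frac{1}{36} \cdot 62 - 3208} = \sqrt{\frac{31}{18} - 3208} = \sqrt{- \frac{57713}{18}} = \frac{i \sqrt{115426}}{6}$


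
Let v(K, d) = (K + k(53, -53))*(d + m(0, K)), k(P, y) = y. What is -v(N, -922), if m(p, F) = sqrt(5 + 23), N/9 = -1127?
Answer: -9400712 + 20392*sqrt(7) ≈ -9.3468e+6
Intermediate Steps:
N = -10143 (N = 9*(-1127) = -10143)
m(p, F) = 2*sqrt(7) (m(p, F) = sqrt(28) = 2*sqrt(7))
v(K, d) = (-53 + K)*(d + 2*sqrt(7)) (v(K, d) = (K - 53)*(d + 2*sqrt(7)) = (-53 + K)*(d + 2*sqrt(7)))
-v(N, -922) = -(-106*sqrt(7) - 53*(-922) - 10143*(-922) + 2*(-10143)*sqrt(7)) = -(-106*sqrt(7) + 48866 + 9351846 - 20286*sqrt(7)) = -(9400712 - 20392*sqrt(7)) = -9400712 + 20392*sqrt(7)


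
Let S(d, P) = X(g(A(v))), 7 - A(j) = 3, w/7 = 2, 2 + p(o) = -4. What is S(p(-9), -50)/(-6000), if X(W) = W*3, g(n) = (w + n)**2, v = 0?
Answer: -81/500 ≈ -0.16200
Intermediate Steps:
p(o) = -6 (p(o) = -2 - 4 = -6)
w = 14 (w = 7*2 = 14)
A(j) = 4 (A(j) = 7 - 1*3 = 7 - 3 = 4)
g(n) = (14 + n)**2
X(W) = 3*W
S(d, P) = 972 (S(d, P) = 3*(14 + 4)**2 = 3*18**2 = 3*324 = 972)
S(p(-9), -50)/(-6000) = 972/(-6000) = 972*(-1/6000) = -81/500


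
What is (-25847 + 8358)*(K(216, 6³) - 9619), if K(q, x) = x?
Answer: 164449067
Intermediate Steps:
(-25847 + 8358)*(K(216, 6³) - 9619) = (-25847 + 8358)*(6³ - 9619) = -17489*(216 - 9619) = -17489*(-9403) = 164449067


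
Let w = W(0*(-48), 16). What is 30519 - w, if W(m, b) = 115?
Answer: 30404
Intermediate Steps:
w = 115
30519 - w = 30519 - 1*115 = 30519 - 115 = 30404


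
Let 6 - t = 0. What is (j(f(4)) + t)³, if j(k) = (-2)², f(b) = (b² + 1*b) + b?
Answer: 1000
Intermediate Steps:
f(b) = b² + 2*b (f(b) = (b² + b) + b = (b + b²) + b = b² + 2*b)
j(k) = 4
t = 6 (t = 6 - 1*0 = 6 + 0 = 6)
(j(f(4)) + t)³ = (4 + 6)³ = 10³ = 1000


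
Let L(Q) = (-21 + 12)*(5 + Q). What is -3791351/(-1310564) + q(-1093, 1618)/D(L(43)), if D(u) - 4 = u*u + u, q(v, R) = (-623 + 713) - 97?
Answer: 44120326053/15251360909 ≈ 2.8929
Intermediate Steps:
L(Q) = -45 - 9*Q (L(Q) = -9*(5 + Q) = -45 - 9*Q)
q(v, R) = -7 (q(v, R) = 90 - 97 = -7)
D(u) = 4 + u + u² (D(u) = 4 + (u*u + u) = 4 + (u² + u) = 4 + (u + u²) = 4 + u + u²)
-3791351/(-1310564) + q(-1093, 1618)/D(L(43)) = -3791351/(-1310564) - 7/(4 + (-45 - 9*43) + (-45 - 9*43)²) = -3791351*(-1/1310564) - 7/(4 + (-45 - 387) + (-45 - 387)²) = 3791351/1310564 - 7/(4 - 432 + (-432)²) = 3791351/1310564 - 7/(4 - 432 + 186624) = 3791351/1310564 - 7/186196 = 44120326053/15251360909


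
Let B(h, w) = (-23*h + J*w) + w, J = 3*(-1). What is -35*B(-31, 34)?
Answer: -22575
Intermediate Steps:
J = -3
B(h, w) = -23*h - 2*w (B(h, w) = (-23*h - 3*w) + w = -23*h - 2*w)
-35*B(-31, 34) = -35*(-23*(-31) - 2*34) = -35*(713 - 68) = -35*645 = -22575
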